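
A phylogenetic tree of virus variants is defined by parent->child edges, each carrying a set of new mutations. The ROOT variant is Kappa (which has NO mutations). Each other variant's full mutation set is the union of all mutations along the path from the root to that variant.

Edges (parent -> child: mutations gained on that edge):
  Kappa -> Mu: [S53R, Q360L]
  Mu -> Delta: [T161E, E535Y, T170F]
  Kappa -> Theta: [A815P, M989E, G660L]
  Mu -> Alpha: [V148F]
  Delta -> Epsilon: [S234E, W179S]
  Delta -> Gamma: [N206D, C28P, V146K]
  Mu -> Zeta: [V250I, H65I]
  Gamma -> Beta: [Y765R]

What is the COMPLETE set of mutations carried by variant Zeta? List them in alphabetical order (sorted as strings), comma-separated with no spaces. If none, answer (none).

Answer: H65I,Q360L,S53R,V250I

Derivation:
At Kappa: gained [] -> total []
At Mu: gained ['S53R', 'Q360L'] -> total ['Q360L', 'S53R']
At Zeta: gained ['V250I', 'H65I'] -> total ['H65I', 'Q360L', 'S53R', 'V250I']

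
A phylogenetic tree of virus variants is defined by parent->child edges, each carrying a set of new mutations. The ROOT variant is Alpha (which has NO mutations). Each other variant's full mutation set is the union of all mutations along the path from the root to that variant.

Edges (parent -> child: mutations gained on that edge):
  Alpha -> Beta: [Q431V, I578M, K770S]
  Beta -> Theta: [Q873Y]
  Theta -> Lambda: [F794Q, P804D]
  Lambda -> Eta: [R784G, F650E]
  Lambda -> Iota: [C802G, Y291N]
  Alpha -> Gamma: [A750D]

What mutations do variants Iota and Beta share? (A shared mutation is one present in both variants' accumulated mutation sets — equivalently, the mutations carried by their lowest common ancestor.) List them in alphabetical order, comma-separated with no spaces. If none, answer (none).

Accumulating mutations along path to Iota:
  At Alpha: gained [] -> total []
  At Beta: gained ['Q431V', 'I578M', 'K770S'] -> total ['I578M', 'K770S', 'Q431V']
  At Theta: gained ['Q873Y'] -> total ['I578M', 'K770S', 'Q431V', 'Q873Y']
  At Lambda: gained ['F794Q', 'P804D'] -> total ['F794Q', 'I578M', 'K770S', 'P804D', 'Q431V', 'Q873Y']
  At Iota: gained ['C802G', 'Y291N'] -> total ['C802G', 'F794Q', 'I578M', 'K770S', 'P804D', 'Q431V', 'Q873Y', 'Y291N']
Mutations(Iota) = ['C802G', 'F794Q', 'I578M', 'K770S', 'P804D', 'Q431V', 'Q873Y', 'Y291N']
Accumulating mutations along path to Beta:
  At Alpha: gained [] -> total []
  At Beta: gained ['Q431V', 'I578M', 'K770S'] -> total ['I578M', 'K770S', 'Q431V']
Mutations(Beta) = ['I578M', 'K770S', 'Q431V']
Intersection: ['C802G', 'F794Q', 'I578M', 'K770S', 'P804D', 'Q431V', 'Q873Y', 'Y291N'] ∩ ['I578M', 'K770S', 'Q431V'] = ['I578M', 'K770S', 'Q431V']

Answer: I578M,K770S,Q431V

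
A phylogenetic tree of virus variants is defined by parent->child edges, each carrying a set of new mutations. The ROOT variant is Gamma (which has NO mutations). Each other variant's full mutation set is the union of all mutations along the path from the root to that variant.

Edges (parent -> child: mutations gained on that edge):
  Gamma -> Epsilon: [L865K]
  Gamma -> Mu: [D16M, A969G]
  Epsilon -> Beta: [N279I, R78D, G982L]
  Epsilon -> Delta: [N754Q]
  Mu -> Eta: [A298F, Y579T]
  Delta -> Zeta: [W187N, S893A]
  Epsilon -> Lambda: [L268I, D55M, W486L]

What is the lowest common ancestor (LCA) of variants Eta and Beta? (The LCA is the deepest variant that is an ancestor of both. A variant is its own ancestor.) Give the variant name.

Answer: Gamma

Derivation:
Path from root to Eta: Gamma -> Mu -> Eta
  ancestors of Eta: {Gamma, Mu, Eta}
Path from root to Beta: Gamma -> Epsilon -> Beta
  ancestors of Beta: {Gamma, Epsilon, Beta}
Common ancestors: {Gamma}
Walk up from Beta: Beta (not in ancestors of Eta), Epsilon (not in ancestors of Eta), Gamma (in ancestors of Eta)
Deepest common ancestor (LCA) = Gamma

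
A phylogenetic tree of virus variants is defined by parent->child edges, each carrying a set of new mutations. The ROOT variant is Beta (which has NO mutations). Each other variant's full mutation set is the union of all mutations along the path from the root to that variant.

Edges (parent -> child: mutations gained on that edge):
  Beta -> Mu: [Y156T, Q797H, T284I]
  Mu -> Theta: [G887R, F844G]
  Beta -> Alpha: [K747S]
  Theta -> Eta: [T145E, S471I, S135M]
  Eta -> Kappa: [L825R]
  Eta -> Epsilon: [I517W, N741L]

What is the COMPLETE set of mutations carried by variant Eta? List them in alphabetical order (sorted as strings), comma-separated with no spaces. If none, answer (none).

At Beta: gained [] -> total []
At Mu: gained ['Y156T', 'Q797H', 'T284I'] -> total ['Q797H', 'T284I', 'Y156T']
At Theta: gained ['G887R', 'F844G'] -> total ['F844G', 'G887R', 'Q797H', 'T284I', 'Y156T']
At Eta: gained ['T145E', 'S471I', 'S135M'] -> total ['F844G', 'G887R', 'Q797H', 'S135M', 'S471I', 'T145E', 'T284I', 'Y156T']

Answer: F844G,G887R,Q797H,S135M,S471I,T145E,T284I,Y156T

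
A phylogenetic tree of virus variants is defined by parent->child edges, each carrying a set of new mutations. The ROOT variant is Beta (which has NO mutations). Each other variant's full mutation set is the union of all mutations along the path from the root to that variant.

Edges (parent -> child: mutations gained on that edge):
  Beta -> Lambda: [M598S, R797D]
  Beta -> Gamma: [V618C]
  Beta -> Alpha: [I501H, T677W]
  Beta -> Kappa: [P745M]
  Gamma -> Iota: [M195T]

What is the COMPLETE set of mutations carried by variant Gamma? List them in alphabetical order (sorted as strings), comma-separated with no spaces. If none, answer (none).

At Beta: gained [] -> total []
At Gamma: gained ['V618C'] -> total ['V618C']

Answer: V618C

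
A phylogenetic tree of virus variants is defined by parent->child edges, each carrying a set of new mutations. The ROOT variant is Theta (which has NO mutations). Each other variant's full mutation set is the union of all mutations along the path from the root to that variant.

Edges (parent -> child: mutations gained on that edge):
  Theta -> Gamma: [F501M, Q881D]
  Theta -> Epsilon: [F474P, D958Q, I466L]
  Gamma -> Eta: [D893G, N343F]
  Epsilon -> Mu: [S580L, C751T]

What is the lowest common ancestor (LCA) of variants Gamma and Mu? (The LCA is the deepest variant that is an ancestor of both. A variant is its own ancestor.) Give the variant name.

Path from root to Gamma: Theta -> Gamma
  ancestors of Gamma: {Theta, Gamma}
Path from root to Mu: Theta -> Epsilon -> Mu
  ancestors of Mu: {Theta, Epsilon, Mu}
Common ancestors: {Theta}
Walk up from Mu: Mu (not in ancestors of Gamma), Epsilon (not in ancestors of Gamma), Theta (in ancestors of Gamma)
Deepest common ancestor (LCA) = Theta

Answer: Theta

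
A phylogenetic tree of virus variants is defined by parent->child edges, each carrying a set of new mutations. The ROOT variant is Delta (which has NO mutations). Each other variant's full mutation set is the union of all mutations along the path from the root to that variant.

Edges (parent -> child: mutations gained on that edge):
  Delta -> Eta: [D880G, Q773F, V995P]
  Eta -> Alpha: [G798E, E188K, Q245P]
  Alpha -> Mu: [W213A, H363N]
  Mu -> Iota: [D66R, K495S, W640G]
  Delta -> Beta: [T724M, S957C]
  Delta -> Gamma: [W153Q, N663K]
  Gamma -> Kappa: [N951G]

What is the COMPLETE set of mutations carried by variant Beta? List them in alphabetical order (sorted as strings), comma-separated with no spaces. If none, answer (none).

Answer: S957C,T724M

Derivation:
At Delta: gained [] -> total []
At Beta: gained ['T724M', 'S957C'] -> total ['S957C', 'T724M']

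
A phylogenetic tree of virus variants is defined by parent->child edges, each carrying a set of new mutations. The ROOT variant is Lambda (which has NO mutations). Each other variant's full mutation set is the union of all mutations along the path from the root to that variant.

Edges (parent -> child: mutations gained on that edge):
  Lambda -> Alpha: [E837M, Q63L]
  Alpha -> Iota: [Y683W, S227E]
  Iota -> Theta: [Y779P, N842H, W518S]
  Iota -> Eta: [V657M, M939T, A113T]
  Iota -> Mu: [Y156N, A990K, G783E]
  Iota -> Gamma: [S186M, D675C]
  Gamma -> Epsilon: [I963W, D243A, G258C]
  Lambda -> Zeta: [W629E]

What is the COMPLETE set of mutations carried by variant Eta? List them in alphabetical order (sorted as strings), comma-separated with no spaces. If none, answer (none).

Answer: A113T,E837M,M939T,Q63L,S227E,V657M,Y683W

Derivation:
At Lambda: gained [] -> total []
At Alpha: gained ['E837M', 'Q63L'] -> total ['E837M', 'Q63L']
At Iota: gained ['Y683W', 'S227E'] -> total ['E837M', 'Q63L', 'S227E', 'Y683W']
At Eta: gained ['V657M', 'M939T', 'A113T'] -> total ['A113T', 'E837M', 'M939T', 'Q63L', 'S227E', 'V657M', 'Y683W']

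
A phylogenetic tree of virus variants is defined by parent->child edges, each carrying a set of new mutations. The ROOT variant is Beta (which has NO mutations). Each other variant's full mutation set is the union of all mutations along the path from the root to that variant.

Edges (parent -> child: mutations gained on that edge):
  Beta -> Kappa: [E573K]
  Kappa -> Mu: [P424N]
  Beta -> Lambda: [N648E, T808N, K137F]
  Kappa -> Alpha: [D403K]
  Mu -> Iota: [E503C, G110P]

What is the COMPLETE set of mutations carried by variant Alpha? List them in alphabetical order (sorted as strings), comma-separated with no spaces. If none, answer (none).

At Beta: gained [] -> total []
At Kappa: gained ['E573K'] -> total ['E573K']
At Alpha: gained ['D403K'] -> total ['D403K', 'E573K']

Answer: D403K,E573K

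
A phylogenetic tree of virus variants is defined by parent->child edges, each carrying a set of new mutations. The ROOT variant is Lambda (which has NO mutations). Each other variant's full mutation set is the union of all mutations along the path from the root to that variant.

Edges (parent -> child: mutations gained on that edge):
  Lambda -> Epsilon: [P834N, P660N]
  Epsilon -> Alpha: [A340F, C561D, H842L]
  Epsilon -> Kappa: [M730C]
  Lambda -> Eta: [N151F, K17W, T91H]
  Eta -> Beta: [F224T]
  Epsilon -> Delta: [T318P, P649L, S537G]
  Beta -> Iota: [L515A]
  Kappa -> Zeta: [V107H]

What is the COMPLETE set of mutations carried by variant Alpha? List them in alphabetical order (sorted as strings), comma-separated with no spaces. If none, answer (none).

Answer: A340F,C561D,H842L,P660N,P834N

Derivation:
At Lambda: gained [] -> total []
At Epsilon: gained ['P834N', 'P660N'] -> total ['P660N', 'P834N']
At Alpha: gained ['A340F', 'C561D', 'H842L'] -> total ['A340F', 'C561D', 'H842L', 'P660N', 'P834N']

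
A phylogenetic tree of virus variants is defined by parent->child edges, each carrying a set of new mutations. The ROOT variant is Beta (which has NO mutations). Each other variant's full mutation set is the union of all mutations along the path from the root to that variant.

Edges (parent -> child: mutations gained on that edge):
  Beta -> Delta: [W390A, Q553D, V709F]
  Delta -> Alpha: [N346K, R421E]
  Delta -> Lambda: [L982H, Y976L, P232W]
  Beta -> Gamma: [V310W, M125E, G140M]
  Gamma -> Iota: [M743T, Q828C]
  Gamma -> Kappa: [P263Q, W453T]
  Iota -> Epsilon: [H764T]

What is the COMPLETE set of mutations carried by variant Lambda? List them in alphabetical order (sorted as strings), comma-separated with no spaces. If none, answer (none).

Answer: L982H,P232W,Q553D,V709F,W390A,Y976L

Derivation:
At Beta: gained [] -> total []
At Delta: gained ['W390A', 'Q553D', 'V709F'] -> total ['Q553D', 'V709F', 'W390A']
At Lambda: gained ['L982H', 'Y976L', 'P232W'] -> total ['L982H', 'P232W', 'Q553D', 'V709F', 'W390A', 'Y976L']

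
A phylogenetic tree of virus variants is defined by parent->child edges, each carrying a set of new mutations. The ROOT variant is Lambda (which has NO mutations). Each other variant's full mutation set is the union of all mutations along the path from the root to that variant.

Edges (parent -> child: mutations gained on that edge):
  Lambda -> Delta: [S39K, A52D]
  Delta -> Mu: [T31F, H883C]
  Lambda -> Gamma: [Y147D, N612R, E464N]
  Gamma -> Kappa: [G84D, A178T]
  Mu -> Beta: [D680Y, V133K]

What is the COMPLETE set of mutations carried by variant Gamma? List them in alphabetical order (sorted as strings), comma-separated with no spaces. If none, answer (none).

Answer: E464N,N612R,Y147D

Derivation:
At Lambda: gained [] -> total []
At Gamma: gained ['Y147D', 'N612R', 'E464N'] -> total ['E464N', 'N612R', 'Y147D']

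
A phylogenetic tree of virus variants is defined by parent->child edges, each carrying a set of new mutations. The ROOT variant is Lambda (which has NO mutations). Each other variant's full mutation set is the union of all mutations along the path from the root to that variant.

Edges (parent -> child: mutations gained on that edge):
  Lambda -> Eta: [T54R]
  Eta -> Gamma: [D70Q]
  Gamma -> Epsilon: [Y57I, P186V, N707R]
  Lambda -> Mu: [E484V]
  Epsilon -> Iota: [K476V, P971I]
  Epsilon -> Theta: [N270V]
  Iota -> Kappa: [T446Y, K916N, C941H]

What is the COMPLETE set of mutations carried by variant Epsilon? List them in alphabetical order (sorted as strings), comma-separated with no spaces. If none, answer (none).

At Lambda: gained [] -> total []
At Eta: gained ['T54R'] -> total ['T54R']
At Gamma: gained ['D70Q'] -> total ['D70Q', 'T54R']
At Epsilon: gained ['Y57I', 'P186V', 'N707R'] -> total ['D70Q', 'N707R', 'P186V', 'T54R', 'Y57I']

Answer: D70Q,N707R,P186V,T54R,Y57I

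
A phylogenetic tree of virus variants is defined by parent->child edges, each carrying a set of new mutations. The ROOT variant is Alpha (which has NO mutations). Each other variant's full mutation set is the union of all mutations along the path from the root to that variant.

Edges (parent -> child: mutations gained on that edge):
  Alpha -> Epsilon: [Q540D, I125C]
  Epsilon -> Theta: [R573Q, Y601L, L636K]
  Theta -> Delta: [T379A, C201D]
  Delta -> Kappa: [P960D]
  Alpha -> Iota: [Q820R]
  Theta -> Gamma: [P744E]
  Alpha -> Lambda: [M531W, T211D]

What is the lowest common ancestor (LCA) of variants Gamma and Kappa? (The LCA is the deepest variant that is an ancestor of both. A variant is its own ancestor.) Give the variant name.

Answer: Theta

Derivation:
Path from root to Gamma: Alpha -> Epsilon -> Theta -> Gamma
  ancestors of Gamma: {Alpha, Epsilon, Theta, Gamma}
Path from root to Kappa: Alpha -> Epsilon -> Theta -> Delta -> Kappa
  ancestors of Kappa: {Alpha, Epsilon, Theta, Delta, Kappa}
Common ancestors: {Alpha, Epsilon, Theta}
Walk up from Kappa: Kappa (not in ancestors of Gamma), Delta (not in ancestors of Gamma), Theta (in ancestors of Gamma), Epsilon (in ancestors of Gamma), Alpha (in ancestors of Gamma)
Deepest common ancestor (LCA) = Theta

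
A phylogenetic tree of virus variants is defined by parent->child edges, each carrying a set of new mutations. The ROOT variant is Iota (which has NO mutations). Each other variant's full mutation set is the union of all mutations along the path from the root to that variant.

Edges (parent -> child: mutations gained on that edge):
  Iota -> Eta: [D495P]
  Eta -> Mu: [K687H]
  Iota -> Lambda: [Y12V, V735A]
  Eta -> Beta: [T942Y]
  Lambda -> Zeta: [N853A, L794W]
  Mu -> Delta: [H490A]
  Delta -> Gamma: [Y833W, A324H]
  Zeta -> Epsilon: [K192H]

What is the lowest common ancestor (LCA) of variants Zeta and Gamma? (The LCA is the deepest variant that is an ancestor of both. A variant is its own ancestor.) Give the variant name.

Path from root to Zeta: Iota -> Lambda -> Zeta
  ancestors of Zeta: {Iota, Lambda, Zeta}
Path from root to Gamma: Iota -> Eta -> Mu -> Delta -> Gamma
  ancestors of Gamma: {Iota, Eta, Mu, Delta, Gamma}
Common ancestors: {Iota}
Walk up from Gamma: Gamma (not in ancestors of Zeta), Delta (not in ancestors of Zeta), Mu (not in ancestors of Zeta), Eta (not in ancestors of Zeta), Iota (in ancestors of Zeta)
Deepest common ancestor (LCA) = Iota

Answer: Iota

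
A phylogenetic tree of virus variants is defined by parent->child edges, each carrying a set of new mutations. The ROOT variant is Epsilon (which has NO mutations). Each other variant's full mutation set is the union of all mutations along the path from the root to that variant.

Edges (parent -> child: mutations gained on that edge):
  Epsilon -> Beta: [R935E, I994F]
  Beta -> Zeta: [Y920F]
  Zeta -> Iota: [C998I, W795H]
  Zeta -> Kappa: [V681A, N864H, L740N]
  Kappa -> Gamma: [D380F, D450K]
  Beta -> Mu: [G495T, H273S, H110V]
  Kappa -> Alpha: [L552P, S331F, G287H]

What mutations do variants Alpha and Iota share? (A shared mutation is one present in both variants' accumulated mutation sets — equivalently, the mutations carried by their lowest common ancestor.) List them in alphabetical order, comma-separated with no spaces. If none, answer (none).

Accumulating mutations along path to Alpha:
  At Epsilon: gained [] -> total []
  At Beta: gained ['R935E', 'I994F'] -> total ['I994F', 'R935E']
  At Zeta: gained ['Y920F'] -> total ['I994F', 'R935E', 'Y920F']
  At Kappa: gained ['V681A', 'N864H', 'L740N'] -> total ['I994F', 'L740N', 'N864H', 'R935E', 'V681A', 'Y920F']
  At Alpha: gained ['L552P', 'S331F', 'G287H'] -> total ['G287H', 'I994F', 'L552P', 'L740N', 'N864H', 'R935E', 'S331F', 'V681A', 'Y920F']
Mutations(Alpha) = ['G287H', 'I994F', 'L552P', 'L740N', 'N864H', 'R935E', 'S331F', 'V681A', 'Y920F']
Accumulating mutations along path to Iota:
  At Epsilon: gained [] -> total []
  At Beta: gained ['R935E', 'I994F'] -> total ['I994F', 'R935E']
  At Zeta: gained ['Y920F'] -> total ['I994F', 'R935E', 'Y920F']
  At Iota: gained ['C998I', 'W795H'] -> total ['C998I', 'I994F', 'R935E', 'W795H', 'Y920F']
Mutations(Iota) = ['C998I', 'I994F', 'R935E', 'W795H', 'Y920F']
Intersection: ['G287H', 'I994F', 'L552P', 'L740N', 'N864H', 'R935E', 'S331F', 'V681A', 'Y920F'] ∩ ['C998I', 'I994F', 'R935E', 'W795H', 'Y920F'] = ['I994F', 'R935E', 'Y920F']

Answer: I994F,R935E,Y920F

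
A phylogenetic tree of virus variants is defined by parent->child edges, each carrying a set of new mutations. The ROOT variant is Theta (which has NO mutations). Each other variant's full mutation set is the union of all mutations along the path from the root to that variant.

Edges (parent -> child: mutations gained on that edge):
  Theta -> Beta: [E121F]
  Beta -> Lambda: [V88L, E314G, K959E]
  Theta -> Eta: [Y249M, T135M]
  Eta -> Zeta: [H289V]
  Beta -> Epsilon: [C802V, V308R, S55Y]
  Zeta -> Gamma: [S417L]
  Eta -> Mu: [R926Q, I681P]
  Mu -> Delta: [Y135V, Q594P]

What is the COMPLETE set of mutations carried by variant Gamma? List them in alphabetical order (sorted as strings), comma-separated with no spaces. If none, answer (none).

At Theta: gained [] -> total []
At Eta: gained ['Y249M', 'T135M'] -> total ['T135M', 'Y249M']
At Zeta: gained ['H289V'] -> total ['H289V', 'T135M', 'Y249M']
At Gamma: gained ['S417L'] -> total ['H289V', 'S417L', 'T135M', 'Y249M']

Answer: H289V,S417L,T135M,Y249M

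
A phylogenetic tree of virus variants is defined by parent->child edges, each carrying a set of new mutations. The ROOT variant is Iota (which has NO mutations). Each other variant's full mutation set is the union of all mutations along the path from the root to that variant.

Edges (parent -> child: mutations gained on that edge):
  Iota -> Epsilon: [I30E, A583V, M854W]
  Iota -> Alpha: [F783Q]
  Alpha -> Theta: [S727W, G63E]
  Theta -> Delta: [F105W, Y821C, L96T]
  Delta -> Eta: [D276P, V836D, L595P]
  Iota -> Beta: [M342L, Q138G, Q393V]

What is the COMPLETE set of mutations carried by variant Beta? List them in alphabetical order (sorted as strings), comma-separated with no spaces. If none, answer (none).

At Iota: gained [] -> total []
At Beta: gained ['M342L', 'Q138G', 'Q393V'] -> total ['M342L', 'Q138G', 'Q393V']

Answer: M342L,Q138G,Q393V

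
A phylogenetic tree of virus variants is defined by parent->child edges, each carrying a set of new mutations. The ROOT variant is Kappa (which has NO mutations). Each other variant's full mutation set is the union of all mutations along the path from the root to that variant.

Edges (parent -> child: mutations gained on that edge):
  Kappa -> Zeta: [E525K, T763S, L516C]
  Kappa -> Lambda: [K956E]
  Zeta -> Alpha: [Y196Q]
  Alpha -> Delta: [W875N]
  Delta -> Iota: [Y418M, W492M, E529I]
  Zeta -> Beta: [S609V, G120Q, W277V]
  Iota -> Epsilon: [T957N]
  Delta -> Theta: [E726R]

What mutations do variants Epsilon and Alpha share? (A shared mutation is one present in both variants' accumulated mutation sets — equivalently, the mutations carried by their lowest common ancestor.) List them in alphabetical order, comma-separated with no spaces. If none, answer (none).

Accumulating mutations along path to Epsilon:
  At Kappa: gained [] -> total []
  At Zeta: gained ['E525K', 'T763S', 'L516C'] -> total ['E525K', 'L516C', 'T763S']
  At Alpha: gained ['Y196Q'] -> total ['E525K', 'L516C', 'T763S', 'Y196Q']
  At Delta: gained ['W875N'] -> total ['E525K', 'L516C', 'T763S', 'W875N', 'Y196Q']
  At Iota: gained ['Y418M', 'W492M', 'E529I'] -> total ['E525K', 'E529I', 'L516C', 'T763S', 'W492M', 'W875N', 'Y196Q', 'Y418M']
  At Epsilon: gained ['T957N'] -> total ['E525K', 'E529I', 'L516C', 'T763S', 'T957N', 'W492M', 'W875N', 'Y196Q', 'Y418M']
Mutations(Epsilon) = ['E525K', 'E529I', 'L516C', 'T763S', 'T957N', 'W492M', 'W875N', 'Y196Q', 'Y418M']
Accumulating mutations along path to Alpha:
  At Kappa: gained [] -> total []
  At Zeta: gained ['E525K', 'T763S', 'L516C'] -> total ['E525K', 'L516C', 'T763S']
  At Alpha: gained ['Y196Q'] -> total ['E525K', 'L516C', 'T763S', 'Y196Q']
Mutations(Alpha) = ['E525K', 'L516C', 'T763S', 'Y196Q']
Intersection: ['E525K', 'E529I', 'L516C', 'T763S', 'T957N', 'W492M', 'W875N', 'Y196Q', 'Y418M'] ∩ ['E525K', 'L516C', 'T763S', 'Y196Q'] = ['E525K', 'L516C', 'T763S', 'Y196Q']

Answer: E525K,L516C,T763S,Y196Q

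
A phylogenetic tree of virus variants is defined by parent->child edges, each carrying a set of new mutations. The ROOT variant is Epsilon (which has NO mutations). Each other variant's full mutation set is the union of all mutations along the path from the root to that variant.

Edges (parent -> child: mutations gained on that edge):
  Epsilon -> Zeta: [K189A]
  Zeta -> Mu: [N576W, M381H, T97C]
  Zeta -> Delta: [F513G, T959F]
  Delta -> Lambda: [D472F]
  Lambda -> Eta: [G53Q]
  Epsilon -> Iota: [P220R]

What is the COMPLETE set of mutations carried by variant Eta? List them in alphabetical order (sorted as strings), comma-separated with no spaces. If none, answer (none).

At Epsilon: gained [] -> total []
At Zeta: gained ['K189A'] -> total ['K189A']
At Delta: gained ['F513G', 'T959F'] -> total ['F513G', 'K189A', 'T959F']
At Lambda: gained ['D472F'] -> total ['D472F', 'F513G', 'K189A', 'T959F']
At Eta: gained ['G53Q'] -> total ['D472F', 'F513G', 'G53Q', 'K189A', 'T959F']

Answer: D472F,F513G,G53Q,K189A,T959F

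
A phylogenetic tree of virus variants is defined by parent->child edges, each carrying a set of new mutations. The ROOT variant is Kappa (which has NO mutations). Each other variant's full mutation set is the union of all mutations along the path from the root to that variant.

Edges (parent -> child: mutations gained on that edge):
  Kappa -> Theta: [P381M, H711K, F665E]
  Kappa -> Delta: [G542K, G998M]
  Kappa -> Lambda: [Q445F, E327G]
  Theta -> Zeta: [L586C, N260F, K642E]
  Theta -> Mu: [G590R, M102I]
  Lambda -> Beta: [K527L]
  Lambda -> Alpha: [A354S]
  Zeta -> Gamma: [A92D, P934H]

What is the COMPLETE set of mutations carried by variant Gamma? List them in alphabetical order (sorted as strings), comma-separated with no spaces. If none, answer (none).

Answer: A92D,F665E,H711K,K642E,L586C,N260F,P381M,P934H

Derivation:
At Kappa: gained [] -> total []
At Theta: gained ['P381M', 'H711K', 'F665E'] -> total ['F665E', 'H711K', 'P381M']
At Zeta: gained ['L586C', 'N260F', 'K642E'] -> total ['F665E', 'H711K', 'K642E', 'L586C', 'N260F', 'P381M']
At Gamma: gained ['A92D', 'P934H'] -> total ['A92D', 'F665E', 'H711K', 'K642E', 'L586C', 'N260F', 'P381M', 'P934H']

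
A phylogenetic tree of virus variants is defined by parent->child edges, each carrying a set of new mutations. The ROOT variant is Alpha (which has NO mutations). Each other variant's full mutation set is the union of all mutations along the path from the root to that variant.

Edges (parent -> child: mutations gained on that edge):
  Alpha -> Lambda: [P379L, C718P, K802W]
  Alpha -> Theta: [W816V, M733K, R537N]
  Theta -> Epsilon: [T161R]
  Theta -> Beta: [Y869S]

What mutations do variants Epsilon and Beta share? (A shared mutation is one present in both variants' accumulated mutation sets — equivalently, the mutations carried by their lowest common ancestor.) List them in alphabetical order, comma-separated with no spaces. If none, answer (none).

Answer: M733K,R537N,W816V

Derivation:
Accumulating mutations along path to Epsilon:
  At Alpha: gained [] -> total []
  At Theta: gained ['W816V', 'M733K', 'R537N'] -> total ['M733K', 'R537N', 'W816V']
  At Epsilon: gained ['T161R'] -> total ['M733K', 'R537N', 'T161R', 'W816V']
Mutations(Epsilon) = ['M733K', 'R537N', 'T161R', 'W816V']
Accumulating mutations along path to Beta:
  At Alpha: gained [] -> total []
  At Theta: gained ['W816V', 'M733K', 'R537N'] -> total ['M733K', 'R537N', 'W816V']
  At Beta: gained ['Y869S'] -> total ['M733K', 'R537N', 'W816V', 'Y869S']
Mutations(Beta) = ['M733K', 'R537N', 'W816V', 'Y869S']
Intersection: ['M733K', 'R537N', 'T161R', 'W816V'] ∩ ['M733K', 'R537N', 'W816V', 'Y869S'] = ['M733K', 'R537N', 'W816V']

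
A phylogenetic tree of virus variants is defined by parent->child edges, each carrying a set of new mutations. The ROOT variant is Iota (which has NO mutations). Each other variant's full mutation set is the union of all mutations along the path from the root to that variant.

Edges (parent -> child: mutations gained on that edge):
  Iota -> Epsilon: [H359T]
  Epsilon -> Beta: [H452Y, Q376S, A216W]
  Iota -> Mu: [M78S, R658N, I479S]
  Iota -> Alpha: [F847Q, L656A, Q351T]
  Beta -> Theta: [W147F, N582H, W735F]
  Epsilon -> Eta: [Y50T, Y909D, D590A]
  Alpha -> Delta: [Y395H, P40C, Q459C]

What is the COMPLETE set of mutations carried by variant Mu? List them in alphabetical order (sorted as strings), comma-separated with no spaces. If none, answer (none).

Answer: I479S,M78S,R658N

Derivation:
At Iota: gained [] -> total []
At Mu: gained ['M78S', 'R658N', 'I479S'] -> total ['I479S', 'M78S', 'R658N']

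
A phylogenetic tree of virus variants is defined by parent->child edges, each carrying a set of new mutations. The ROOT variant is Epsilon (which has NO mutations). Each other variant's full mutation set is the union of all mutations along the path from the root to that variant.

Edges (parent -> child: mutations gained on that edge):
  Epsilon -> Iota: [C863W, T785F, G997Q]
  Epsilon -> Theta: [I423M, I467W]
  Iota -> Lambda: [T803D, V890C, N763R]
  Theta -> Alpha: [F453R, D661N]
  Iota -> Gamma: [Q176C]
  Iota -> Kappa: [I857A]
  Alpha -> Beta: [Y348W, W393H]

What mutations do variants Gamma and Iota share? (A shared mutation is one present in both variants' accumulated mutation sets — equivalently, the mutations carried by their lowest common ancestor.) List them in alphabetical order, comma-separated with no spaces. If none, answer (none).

Answer: C863W,G997Q,T785F

Derivation:
Accumulating mutations along path to Gamma:
  At Epsilon: gained [] -> total []
  At Iota: gained ['C863W', 'T785F', 'G997Q'] -> total ['C863W', 'G997Q', 'T785F']
  At Gamma: gained ['Q176C'] -> total ['C863W', 'G997Q', 'Q176C', 'T785F']
Mutations(Gamma) = ['C863W', 'G997Q', 'Q176C', 'T785F']
Accumulating mutations along path to Iota:
  At Epsilon: gained [] -> total []
  At Iota: gained ['C863W', 'T785F', 'G997Q'] -> total ['C863W', 'G997Q', 'T785F']
Mutations(Iota) = ['C863W', 'G997Q', 'T785F']
Intersection: ['C863W', 'G997Q', 'Q176C', 'T785F'] ∩ ['C863W', 'G997Q', 'T785F'] = ['C863W', 'G997Q', 'T785F']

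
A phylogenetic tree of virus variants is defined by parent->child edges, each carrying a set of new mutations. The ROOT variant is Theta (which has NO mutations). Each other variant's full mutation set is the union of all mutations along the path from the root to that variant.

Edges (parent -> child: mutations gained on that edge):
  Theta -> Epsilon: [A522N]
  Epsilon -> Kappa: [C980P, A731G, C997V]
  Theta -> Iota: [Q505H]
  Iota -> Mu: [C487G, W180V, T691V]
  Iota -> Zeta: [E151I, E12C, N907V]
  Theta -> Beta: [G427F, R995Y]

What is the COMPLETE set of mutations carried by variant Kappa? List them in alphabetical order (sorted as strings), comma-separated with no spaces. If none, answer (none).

Answer: A522N,A731G,C980P,C997V

Derivation:
At Theta: gained [] -> total []
At Epsilon: gained ['A522N'] -> total ['A522N']
At Kappa: gained ['C980P', 'A731G', 'C997V'] -> total ['A522N', 'A731G', 'C980P', 'C997V']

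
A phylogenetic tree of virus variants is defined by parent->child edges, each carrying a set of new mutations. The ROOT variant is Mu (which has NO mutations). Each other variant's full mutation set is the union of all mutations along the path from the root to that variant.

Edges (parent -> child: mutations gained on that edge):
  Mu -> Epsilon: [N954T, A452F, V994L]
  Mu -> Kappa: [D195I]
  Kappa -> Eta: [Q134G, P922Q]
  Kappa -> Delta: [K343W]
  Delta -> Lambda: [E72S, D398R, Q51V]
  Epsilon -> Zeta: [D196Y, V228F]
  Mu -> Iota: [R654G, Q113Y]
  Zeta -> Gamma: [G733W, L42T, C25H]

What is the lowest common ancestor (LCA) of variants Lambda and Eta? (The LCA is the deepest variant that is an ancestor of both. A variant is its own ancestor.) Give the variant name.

Path from root to Lambda: Mu -> Kappa -> Delta -> Lambda
  ancestors of Lambda: {Mu, Kappa, Delta, Lambda}
Path from root to Eta: Mu -> Kappa -> Eta
  ancestors of Eta: {Mu, Kappa, Eta}
Common ancestors: {Mu, Kappa}
Walk up from Eta: Eta (not in ancestors of Lambda), Kappa (in ancestors of Lambda), Mu (in ancestors of Lambda)
Deepest common ancestor (LCA) = Kappa

Answer: Kappa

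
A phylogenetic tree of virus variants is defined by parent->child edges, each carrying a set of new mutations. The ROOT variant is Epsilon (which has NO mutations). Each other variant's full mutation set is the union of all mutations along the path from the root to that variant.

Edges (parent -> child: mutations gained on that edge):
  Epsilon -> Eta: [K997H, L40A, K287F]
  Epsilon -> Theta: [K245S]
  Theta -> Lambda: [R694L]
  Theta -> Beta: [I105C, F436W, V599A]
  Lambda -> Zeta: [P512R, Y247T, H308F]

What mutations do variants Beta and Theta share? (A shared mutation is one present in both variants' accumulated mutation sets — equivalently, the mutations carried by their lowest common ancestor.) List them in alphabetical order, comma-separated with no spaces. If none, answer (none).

Accumulating mutations along path to Beta:
  At Epsilon: gained [] -> total []
  At Theta: gained ['K245S'] -> total ['K245S']
  At Beta: gained ['I105C', 'F436W', 'V599A'] -> total ['F436W', 'I105C', 'K245S', 'V599A']
Mutations(Beta) = ['F436W', 'I105C', 'K245S', 'V599A']
Accumulating mutations along path to Theta:
  At Epsilon: gained [] -> total []
  At Theta: gained ['K245S'] -> total ['K245S']
Mutations(Theta) = ['K245S']
Intersection: ['F436W', 'I105C', 'K245S', 'V599A'] ∩ ['K245S'] = ['K245S']

Answer: K245S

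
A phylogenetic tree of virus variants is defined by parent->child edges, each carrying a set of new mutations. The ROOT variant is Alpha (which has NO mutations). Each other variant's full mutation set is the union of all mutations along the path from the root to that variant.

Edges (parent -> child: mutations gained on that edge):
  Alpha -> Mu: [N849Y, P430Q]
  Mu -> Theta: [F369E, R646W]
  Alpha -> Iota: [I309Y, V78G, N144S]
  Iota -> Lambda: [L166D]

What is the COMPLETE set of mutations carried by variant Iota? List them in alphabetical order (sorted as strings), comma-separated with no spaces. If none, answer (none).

At Alpha: gained [] -> total []
At Iota: gained ['I309Y', 'V78G', 'N144S'] -> total ['I309Y', 'N144S', 'V78G']

Answer: I309Y,N144S,V78G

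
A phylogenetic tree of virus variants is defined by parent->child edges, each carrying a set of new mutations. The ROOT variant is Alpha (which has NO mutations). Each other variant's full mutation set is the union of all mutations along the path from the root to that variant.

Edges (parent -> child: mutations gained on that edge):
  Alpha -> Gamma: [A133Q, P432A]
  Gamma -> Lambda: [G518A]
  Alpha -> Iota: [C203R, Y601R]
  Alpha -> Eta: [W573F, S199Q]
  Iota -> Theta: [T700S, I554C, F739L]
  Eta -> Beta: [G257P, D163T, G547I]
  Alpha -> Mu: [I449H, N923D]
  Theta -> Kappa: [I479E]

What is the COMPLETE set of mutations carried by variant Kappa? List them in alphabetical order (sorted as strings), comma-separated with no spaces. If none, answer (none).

At Alpha: gained [] -> total []
At Iota: gained ['C203R', 'Y601R'] -> total ['C203R', 'Y601R']
At Theta: gained ['T700S', 'I554C', 'F739L'] -> total ['C203R', 'F739L', 'I554C', 'T700S', 'Y601R']
At Kappa: gained ['I479E'] -> total ['C203R', 'F739L', 'I479E', 'I554C', 'T700S', 'Y601R']

Answer: C203R,F739L,I479E,I554C,T700S,Y601R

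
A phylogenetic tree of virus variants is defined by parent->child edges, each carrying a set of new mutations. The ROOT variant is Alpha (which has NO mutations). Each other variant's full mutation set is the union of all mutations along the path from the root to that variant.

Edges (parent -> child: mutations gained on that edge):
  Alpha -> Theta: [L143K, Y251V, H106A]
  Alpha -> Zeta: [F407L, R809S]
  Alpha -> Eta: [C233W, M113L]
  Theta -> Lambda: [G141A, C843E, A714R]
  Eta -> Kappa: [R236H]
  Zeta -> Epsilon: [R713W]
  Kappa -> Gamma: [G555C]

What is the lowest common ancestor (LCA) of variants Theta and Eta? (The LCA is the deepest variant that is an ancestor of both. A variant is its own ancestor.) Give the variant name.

Path from root to Theta: Alpha -> Theta
  ancestors of Theta: {Alpha, Theta}
Path from root to Eta: Alpha -> Eta
  ancestors of Eta: {Alpha, Eta}
Common ancestors: {Alpha}
Walk up from Eta: Eta (not in ancestors of Theta), Alpha (in ancestors of Theta)
Deepest common ancestor (LCA) = Alpha

Answer: Alpha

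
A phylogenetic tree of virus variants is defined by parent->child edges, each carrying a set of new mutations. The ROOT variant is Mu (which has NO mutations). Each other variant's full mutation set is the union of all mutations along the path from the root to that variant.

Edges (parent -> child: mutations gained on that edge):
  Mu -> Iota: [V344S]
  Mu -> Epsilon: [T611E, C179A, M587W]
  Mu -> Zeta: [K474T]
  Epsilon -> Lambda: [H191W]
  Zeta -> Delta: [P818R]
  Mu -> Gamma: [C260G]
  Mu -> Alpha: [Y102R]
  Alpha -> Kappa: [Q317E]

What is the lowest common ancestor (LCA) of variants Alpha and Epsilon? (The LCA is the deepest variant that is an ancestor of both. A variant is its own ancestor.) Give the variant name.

Answer: Mu

Derivation:
Path from root to Alpha: Mu -> Alpha
  ancestors of Alpha: {Mu, Alpha}
Path from root to Epsilon: Mu -> Epsilon
  ancestors of Epsilon: {Mu, Epsilon}
Common ancestors: {Mu}
Walk up from Epsilon: Epsilon (not in ancestors of Alpha), Mu (in ancestors of Alpha)
Deepest common ancestor (LCA) = Mu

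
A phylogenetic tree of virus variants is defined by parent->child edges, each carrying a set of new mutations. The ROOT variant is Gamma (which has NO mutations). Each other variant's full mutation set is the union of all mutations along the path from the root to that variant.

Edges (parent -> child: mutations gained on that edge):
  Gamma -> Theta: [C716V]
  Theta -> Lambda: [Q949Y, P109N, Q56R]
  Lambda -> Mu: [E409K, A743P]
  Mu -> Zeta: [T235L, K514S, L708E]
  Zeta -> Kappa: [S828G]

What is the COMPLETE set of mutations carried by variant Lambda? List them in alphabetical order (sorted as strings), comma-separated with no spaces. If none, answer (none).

At Gamma: gained [] -> total []
At Theta: gained ['C716V'] -> total ['C716V']
At Lambda: gained ['Q949Y', 'P109N', 'Q56R'] -> total ['C716V', 'P109N', 'Q56R', 'Q949Y']

Answer: C716V,P109N,Q56R,Q949Y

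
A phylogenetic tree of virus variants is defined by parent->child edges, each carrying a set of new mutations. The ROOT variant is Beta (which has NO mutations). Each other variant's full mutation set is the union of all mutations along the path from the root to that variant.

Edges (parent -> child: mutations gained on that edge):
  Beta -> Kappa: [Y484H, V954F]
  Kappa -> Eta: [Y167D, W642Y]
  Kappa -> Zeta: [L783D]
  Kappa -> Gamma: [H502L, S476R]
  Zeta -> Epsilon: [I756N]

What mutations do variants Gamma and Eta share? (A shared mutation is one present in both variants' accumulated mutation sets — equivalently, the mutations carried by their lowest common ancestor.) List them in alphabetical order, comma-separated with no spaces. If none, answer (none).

Answer: V954F,Y484H

Derivation:
Accumulating mutations along path to Gamma:
  At Beta: gained [] -> total []
  At Kappa: gained ['Y484H', 'V954F'] -> total ['V954F', 'Y484H']
  At Gamma: gained ['H502L', 'S476R'] -> total ['H502L', 'S476R', 'V954F', 'Y484H']
Mutations(Gamma) = ['H502L', 'S476R', 'V954F', 'Y484H']
Accumulating mutations along path to Eta:
  At Beta: gained [] -> total []
  At Kappa: gained ['Y484H', 'V954F'] -> total ['V954F', 'Y484H']
  At Eta: gained ['Y167D', 'W642Y'] -> total ['V954F', 'W642Y', 'Y167D', 'Y484H']
Mutations(Eta) = ['V954F', 'W642Y', 'Y167D', 'Y484H']
Intersection: ['H502L', 'S476R', 'V954F', 'Y484H'] ∩ ['V954F', 'W642Y', 'Y167D', 'Y484H'] = ['V954F', 'Y484H']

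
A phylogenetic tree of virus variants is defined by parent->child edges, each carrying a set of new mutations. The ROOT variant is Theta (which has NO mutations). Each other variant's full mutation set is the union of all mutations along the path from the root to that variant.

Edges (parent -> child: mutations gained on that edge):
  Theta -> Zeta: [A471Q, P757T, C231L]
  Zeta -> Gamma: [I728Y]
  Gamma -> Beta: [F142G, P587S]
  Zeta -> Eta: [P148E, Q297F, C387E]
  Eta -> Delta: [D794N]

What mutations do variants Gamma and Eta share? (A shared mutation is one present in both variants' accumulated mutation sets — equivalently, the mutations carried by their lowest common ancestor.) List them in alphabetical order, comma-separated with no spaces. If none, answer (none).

Accumulating mutations along path to Gamma:
  At Theta: gained [] -> total []
  At Zeta: gained ['A471Q', 'P757T', 'C231L'] -> total ['A471Q', 'C231L', 'P757T']
  At Gamma: gained ['I728Y'] -> total ['A471Q', 'C231L', 'I728Y', 'P757T']
Mutations(Gamma) = ['A471Q', 'C231L', 'I728Y', 'P757T']
Accumulating mutations along path to Eta:
  At Theta: gained [] -> total []
  At Zeta: gained ['A471Q', 'P757T', 'C231L'] -> total ['A471Q', 'C231L', 'P757T']
  At Eta: gained ['P148E', 'Q297F', 'C387E'] -> total ['A471Q', 'C231L', 'C387E', 'P148E', 'P757T', 'Q297F']
Mutations(Eta) = ['A471Q', 'C231L', 'C387E', 'P148E', 'P757T', 'Q297F']
Intersection: ['A471Q', 'C231L', 'I728Y', 'P757T'] ∩ ['A471Q', 'C231L', 'C387E', 'P148E', 'P757T', 'Q297F'] = ['A471Q', 'C231L', 'P757T']

Answer: A471Q,C231L,P757T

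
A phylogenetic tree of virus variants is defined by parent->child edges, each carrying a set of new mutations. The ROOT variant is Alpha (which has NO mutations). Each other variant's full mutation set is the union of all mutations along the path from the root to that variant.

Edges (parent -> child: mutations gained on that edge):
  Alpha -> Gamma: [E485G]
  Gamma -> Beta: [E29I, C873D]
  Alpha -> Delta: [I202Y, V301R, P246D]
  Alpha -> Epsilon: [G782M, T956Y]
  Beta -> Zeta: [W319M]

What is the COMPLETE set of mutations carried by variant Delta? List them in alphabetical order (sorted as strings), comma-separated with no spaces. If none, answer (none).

Answer: I202Y,P246D,V301R

Derivation:
At Alpha: gained [] -> total []
At Delta: gained ['I202Y', 'V301R', 'P246D'] -> total ['I202Y', 'P246D', 'V301R']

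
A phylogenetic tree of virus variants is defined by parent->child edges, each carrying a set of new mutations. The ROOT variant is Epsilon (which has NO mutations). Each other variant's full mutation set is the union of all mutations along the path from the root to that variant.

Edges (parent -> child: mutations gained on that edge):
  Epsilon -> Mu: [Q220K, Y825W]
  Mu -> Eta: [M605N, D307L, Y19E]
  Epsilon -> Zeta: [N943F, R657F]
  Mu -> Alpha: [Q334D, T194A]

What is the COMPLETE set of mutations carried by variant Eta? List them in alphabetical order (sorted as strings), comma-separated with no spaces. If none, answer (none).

Answer: D307L,M605N,Q220K,Y19E,Y825W

Derivation:
At Epsilon: gained [] -> total []
At Mu: gained ['Q220K', 'Y825W'] -> total ['Q220K', 'Y825W']
At Eta: gained ['M605N', 'D307L', 'Y19E'] -> total ['D307L', 'M605N', 'Q220K', 'Y19E', 'Y825W']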